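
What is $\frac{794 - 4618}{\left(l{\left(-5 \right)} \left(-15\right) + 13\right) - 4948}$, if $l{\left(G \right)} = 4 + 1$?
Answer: $\frac{1912}{2505} \approx 0.76327$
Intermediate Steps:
$l{\left(G \right)} = 5$
$\frac{794 - 4618}{\left(l{\left(-5 \right)} \left(-15\right) + 13\right) - 4948} = \frac{794 - 4618}{\left(5 \left(-15\right) + 13\right) - 4948} = - \frac{3824}{\left(-75 + 13\right) - 4948} = - \frac{3824}{-62 - 4948} = - \frac{3824}{-5010} = \left(-3824\right) \left(- \frac{1}{5010}\right) = \frac{1912}{2505}$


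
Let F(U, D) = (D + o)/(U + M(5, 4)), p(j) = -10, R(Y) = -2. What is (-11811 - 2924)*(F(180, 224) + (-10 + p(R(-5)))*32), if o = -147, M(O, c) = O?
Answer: 348697881/37 ≈ 9.4243e+6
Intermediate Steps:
F(U, D) = (-147 + D)/(5 + U) (F(U, D) = (D - 147)/(U + 5) = (-147 + D)/(5 + U))
(-11811 - 2924)*(F(180, 224) + (-10 + p(R(-5)))*32) = (-11811 - 2924)*((-147 + 224)/(5 + 180) + (-10 - 10)*32) = -14735*(77/185 - 20*32) = -14735*((1/185)*77 - 640) = -14735*(77/185 - 640) = -14735*(-118323/185) = 348697881/37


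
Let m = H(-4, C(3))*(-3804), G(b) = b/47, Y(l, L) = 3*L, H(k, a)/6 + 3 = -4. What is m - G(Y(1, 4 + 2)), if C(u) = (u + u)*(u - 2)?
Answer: 7509078/47 ≈ 1.5977e+5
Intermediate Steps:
C(u) = 2*u*(-2 + u) (C(u) = (2*u)*(-2 + u) = 2*u*(-2 + u))
H(k, a) = -42 (H(k, a) = -18 + 6*(-4) = -18 - 24 = -42)
G(b) = b/47 (G(b) = b*(1/47) = b/47)
m = 159768 (m = -42*(-3804) = 159768)
m - G(Y(1, 4 + 2)) = 159768 - 3*(4 + 2)/47 = 159768 - 3*6/47 = 159768 - 18/47 = 7509078/47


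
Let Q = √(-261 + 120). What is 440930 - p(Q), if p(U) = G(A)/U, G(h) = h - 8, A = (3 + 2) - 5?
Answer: 440930 - 8*I*√141/141 ≈ 4.4093e+5 - 0.67372*I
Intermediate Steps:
A = 0 (A = 5 - 5 = 0)
Q = I*√141 (Q = √(-141) = I*√141 ≈ 11.874*I)
G(h) = -8 + h
p(U) = -8/U (p(U) = (-8 + 0)/U = -8/U)
440930 - p(Q) = 440930 - (-8)/(I*√141) = 440930 - (-8)*(-I*√141/141) = 440930 - 8*I*√141/141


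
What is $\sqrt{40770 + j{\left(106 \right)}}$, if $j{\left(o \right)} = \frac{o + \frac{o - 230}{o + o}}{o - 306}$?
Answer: $\frac{\sqrt{45808579778}}{1060} \approx 201.91$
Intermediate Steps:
$j{\left(o \right)} = \frac{o + \frac{-230 + o}{2 o}}{-306 + o}$
$\sqrt{40770 + j{\left(106 \right)}} = \sqrt{40770 + \frac{-115 + 106^{2} + \frac{1}{2} \cdot 106}{106 \left(-306 + 106\right)}} = \sqrt{40770 + \frac{-115 + 11236 + 53}{106 \left(-200\right)}} = \sqrt{40770 + \frac{1}{106} \left(- \frac{1}{200}\right) 11174} = \sqrt{40770 - \frac{5587}{10600}} = \sqrt{\frac{432156413}{10600}} = \frac{\sqrt{45808579778}}{1060}$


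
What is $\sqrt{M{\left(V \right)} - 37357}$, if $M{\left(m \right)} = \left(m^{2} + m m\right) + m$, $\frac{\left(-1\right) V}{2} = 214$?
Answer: $\sqrt{328583} \approx 573.22$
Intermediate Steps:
$V = -428$ ($V = \left(-2\right) 214 = -428$)
$M{\left(m \right)} = m + 2 m^{2}$ ($M{\left(m \right)} = \left(m^{2} + m^{2}\right) + m = 2 m^{2} + m = m + 2 m^{2}$)
$\sqrt{M{\left(V \right)} - 37357} = \sqrt{- 428 \left(1 + 2 \left(-428\right)\right) - 37357} = \sqrt{- 428 \left(1 - 856\right) - 37357} = \sqrt{\left(-428\right) \left(-855\right) - 37357} = \sqrt{365940 - 37357} = \sqrt{328583}$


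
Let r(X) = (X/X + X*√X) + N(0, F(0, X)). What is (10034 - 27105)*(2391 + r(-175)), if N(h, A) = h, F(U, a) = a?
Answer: -40833832 + 14937125*I*√7 ≈ -4.0834e+7 + 3.952e+7*I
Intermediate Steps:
r(X) = 1 + X^(3/2) (r(X) = (X/X + X*√X) + 0 = (1 + X^(3/2)) + 0 = 1 + X^(3/2))
(10034 - 27105)*(2391 + r(-175)) = (10034 - 27105)*(2391 + (1 + (-175)^(3/2))) = -17071*(2391 + (1 - 875*I*√7)) = -17071*(2392 - 875*I*√7) = -40833832 + 14937125*I*√7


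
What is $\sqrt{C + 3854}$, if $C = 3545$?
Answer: $7 \sqrt{151} \approx 86.017$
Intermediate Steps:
$\sqrt{C + 3854} = \sqrt{3545 + 3854} = \sqrt{7399} = 7 \sqrt{151}$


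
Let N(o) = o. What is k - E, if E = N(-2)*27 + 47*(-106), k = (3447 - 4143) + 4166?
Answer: 8506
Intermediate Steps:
k = 3470 (k = -696 + 4166 = 3470)
E = -5036 (E = -2*27 + 47*(-106) = -54 - 4982 = -5036)
k - E = 3470 - 1*(-5036) = 3470 + 5036 = 8506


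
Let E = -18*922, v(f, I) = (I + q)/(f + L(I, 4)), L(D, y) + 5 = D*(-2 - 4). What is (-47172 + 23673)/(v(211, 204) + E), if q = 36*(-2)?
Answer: 3986997/2815810 ≈ 1.4159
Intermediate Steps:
q = -72
L(D, y) = -5 - 6*D (L(D, y) = -5 + D*(-2 - 4) = -5 + D*(-6) = -5 - 6*D)
v(f, I) = (-72 + I)/(-5 + f - 6*I) (v(f, I) = (I - 72)/(f + (-5 - 6*I)) = (-72 + I)/(-5 + f - 6*I))
E = -16596
(-47172 + 23673)/(v(211, 204) + E) = (-47172 + 23673)/((72 - 1*204)/(5 - 1*211 + 6*204) - 16596) = -23499/((72 - 204)/(5 - 211 + 1224) - 16596) = -23499/(-132/1018 - 16596) = -23499/((1/1018)*(-132) - 16596) = -23499/(-66/509 - 16596) = -23499/(-8447430/509) = -23499*(-509/8447430) = 3986997/2815810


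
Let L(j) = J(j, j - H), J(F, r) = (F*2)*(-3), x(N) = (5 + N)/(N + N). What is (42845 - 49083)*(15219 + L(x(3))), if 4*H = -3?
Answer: -94886218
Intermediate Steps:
H = -3/4 (H = (1/4)*(-3) = -3/4 ≈ -0.75000)
x(N) = (5 + N)/(2*N) (x(N) = (5 + N)/((2*N)) = (5 + N)*(1/(2*N)) = (5 + N)/(2*N))
J(F, r) = -6*F (J(F, r) = (2*F)*(-3) = -6*F)
L(j) = -6*j
(42845 - 49083)*(15219 + L(x(3))) = (42845 - 49083)*(15219 - 3*(5 + 3)/3) = -6238*(15219 - 3*8/3) = -6238*(15219 - 6*4/3) = -6238*(15219 - 8) = -6238*15211 = -94886218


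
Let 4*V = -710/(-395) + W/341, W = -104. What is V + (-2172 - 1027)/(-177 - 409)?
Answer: 46034020/7893127 ≈ 5.8322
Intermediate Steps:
V = 20103/53878 (V = (-710/(-395) - 104/341)/4 = (-710*(-1/395) - 104*1/341)/4 = (142/79 - 104/341)/4 = (1/4)*(40206/26939) = 20103/53878 ≈ 0.37312)
V + (-2172 - 1027)/(-177 - 409) = 20103/53878 + (-2172 - 1027)/(-177 - 409) = 20103/53878 - 3199/(-586) = 20103/53878 - 3199*(-1/586) = 20103/53878 + 3199/586 = 46034020/7893127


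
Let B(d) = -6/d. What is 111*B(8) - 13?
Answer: -385/4 ≈ -96.250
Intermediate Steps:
111*B(8) - 13 = 111*(-6/8) - 13 = 111*(-6*⅛) - 13 = 111*(-¾) - 13 = -333/4 - 13 = -385/4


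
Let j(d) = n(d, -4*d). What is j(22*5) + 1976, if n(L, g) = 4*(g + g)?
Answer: -1544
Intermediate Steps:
n(L, g) = 8*g (n(L, g) = 4*(2*g) = 8*g)
j(d) = -32*d (j(d) = 8*(-4*d) = -32*d)
j(22*5) + 1976 = -704*5 + 1976 = -32*110 + 1976 = -3520 + 1976 = -1544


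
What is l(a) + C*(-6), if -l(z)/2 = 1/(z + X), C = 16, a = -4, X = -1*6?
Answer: -479/5 ≈ -95.800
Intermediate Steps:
X = -6
l(z) = -2/(-6 + z) (l(z) = -2/(z - 6) = -2/(-6 + z))
l(a) + C*(-6) = -2/(-6 - 4) + 16*(-6) = -2/(-10) - 96 = -2*(-⅒) - 96 = ⅕ - 96 = -479/5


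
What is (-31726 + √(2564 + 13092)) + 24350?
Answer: -7376 + 2*√3914 ≈ -7250.9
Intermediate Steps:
(-31726 + √(2564 + 13092)) + 24350 = (-31726 + √15656) + 24350 = (-31726 + 2*√3914) + 24350 = -7376 + 2*√3914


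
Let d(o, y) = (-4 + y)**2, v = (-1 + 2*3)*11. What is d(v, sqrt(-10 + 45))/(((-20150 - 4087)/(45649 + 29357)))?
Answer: -425034/2693 + 66672*sqrt(35)/2693 ≈ -11.362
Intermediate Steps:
v = 55 (v = (-1 + 6)*11 = 5*11 = 55)
d(v, sqrt(-10 + 45))/(((-20150 - 4087)/(45649 + 29357))) = (-4 + sqrt(-10 + 45))**2/(((-20150 - 4087)/(45649 + 29357))) = (-4 + sqrt(35))**2/((-24237/75006)) = (-4 + sqrt(35))**2/((-24237*1/75006)) = (-4 + sqrt(35))**2/(-2693/8334) = (-4 + sqrt(35))**2*(-8334/2693) = -8334*(-4 + sqrt(35))**2/2693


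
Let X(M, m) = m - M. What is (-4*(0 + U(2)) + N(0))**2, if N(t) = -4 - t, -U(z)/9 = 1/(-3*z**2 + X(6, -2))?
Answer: 841/25 ≈ 33.640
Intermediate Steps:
U(z) = -9/(-8 - 3*z**2) (U(z) = -9/(-3*z**2 + (-2 - 1*6)) = -9/(-3*z**2 + (-2 - 6)) = -9/(-3*z**2 - 8) = -9/(-8 - 3*z**2))
(-4*(0 + U(2)) + N(0))**2 = (-4*(0 + 9/(8 + 3*2**2)) + (-4 - 1*0))**2 = (-4*(0 + 9/(8 + 3*4)) + (-4 + 0))**2 = (-4*(0 + 9/(8 + 12)) - 4)**2 = (-4*(0 + 9/20) - 4)**2 = (-4*9/20 - 4)**2 = (-9/5 - 4)**2 = (-29/5)**2 = 841/25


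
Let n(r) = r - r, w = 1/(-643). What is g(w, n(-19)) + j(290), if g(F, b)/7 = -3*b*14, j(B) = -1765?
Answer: -1765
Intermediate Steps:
w = -1/643 ≈ -0.0015552
n(r) = 0
g(F, b) = -294*b (g(F, b) = 7*(-3*b*14) = 7*(-42*b) = -294*b)
g(w, n(-19)) + j(290) = -294*0 - 1765 = 0 - 1765 = -1765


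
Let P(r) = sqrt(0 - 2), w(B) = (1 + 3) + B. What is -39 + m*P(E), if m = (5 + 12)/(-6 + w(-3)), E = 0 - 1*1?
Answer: -39 - 17*I*sqrt(2)/5 ≈ -39.0 - 4.8083*I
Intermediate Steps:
E = -1 (E = 0 - 1 = -1)
w(B) = 4 + B
P(r) = I*sqrt(2) (P(r) = sqrt(-2) = I*sqrt(2))
m = -17/5 (m = (5 + 12)/(-6 + (4 - 3)) = 17/(-6 + 1) = 17/(-5) = 17*(-1/5) = -17/5 ≈ -3.4000)
-39 + m*P(E) = -39 - 17*I*sqrt(2)/5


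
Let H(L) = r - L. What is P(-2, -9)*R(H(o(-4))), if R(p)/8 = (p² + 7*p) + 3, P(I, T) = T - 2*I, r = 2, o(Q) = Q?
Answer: -3240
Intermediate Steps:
H(L) = 2 - L
R(p) = 24 + 8*p² + 56*p (R(p) = 8*((p² + 7*p) + 3) = 8*(3 + p² + 7*p) = 24 + 8*p² + 56*p)
P(-2, -9)*R(H(o(-4))) = (-9 - 2*(-2))*(24 + 8*(2 - 1*(-4))² + 56*(2 - 1*(-4))) = (-9 + 4)*(24 + 8*(2 + 4)² + 56*(2 + 4)) = -5*(24 + 8*6² + 56*6) = -5*(24 + 8*36 + 336) = -5*(24 + 288 + 336) = -5*648 = -3240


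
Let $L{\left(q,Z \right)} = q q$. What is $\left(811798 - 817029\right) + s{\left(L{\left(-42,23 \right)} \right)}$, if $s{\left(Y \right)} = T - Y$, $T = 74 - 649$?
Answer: $-7570$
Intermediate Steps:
$T = -575$ ($T = 74 - 649 = -575$)
$L{\left(q,Z \right)} = q^{2}$
$s{\left(Y \right)} = -575 - Y$
$\left(811798 - 817029\right) + s{\left(L{\left(-42,23 \right)} \right)} = \left(811798 - 817029\right) - 2339 = -5231 - 2339 = -7570$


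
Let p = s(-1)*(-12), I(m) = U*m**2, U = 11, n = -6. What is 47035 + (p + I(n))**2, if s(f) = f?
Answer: 213499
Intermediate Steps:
I(m) = 11*m**2
p = 12 (p = -1*(-12) = 12)
47035 + (p + I(n))**2 = 47035 + (12 + 11*(-6)**2)**2 = 47035 + (12 + 11*36)**2 = 47035 + (12 + 396)**2 = 47035 + 408**2 = 47035 + 166464 = 213499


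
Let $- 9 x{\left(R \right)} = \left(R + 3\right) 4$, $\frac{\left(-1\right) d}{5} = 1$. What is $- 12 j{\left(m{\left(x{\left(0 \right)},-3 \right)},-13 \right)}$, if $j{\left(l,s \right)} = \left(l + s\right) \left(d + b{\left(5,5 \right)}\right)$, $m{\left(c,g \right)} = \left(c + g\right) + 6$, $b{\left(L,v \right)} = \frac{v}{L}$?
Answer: $-544$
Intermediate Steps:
$d = -5$ ($d = \left(-5\right) 1 = -5$)
$x{\left(R \right)} = - \frac{4}{3} - \frac{4 R}{9}$ ($x{\left(R \right)} = - \frac{\left(R + 3\right) 4}{9} = - \frac{\left(3 + R\right) 4}{9} = - \frac{12 + 4 R}{9} = - \frac{4}{3} - \frac{4 R}{9}$)
$m{\left(c,g \right)} = 6 + c + g$
$j{\left(l,s \right)} = - 4 l - 4 s$ ($j{\left(l,s \right)} = \left(l + s\right) \left(-5 + \frac{5}{5}\right) = \left(l + s\right) \left(-5 + 5 \cdot \frac{1}{5}\right) = \left(l + s\right) \left(-5 + 1\right) = \left(l + s\right) \left(-4\right) = - 4 l - 4 s$)
$- 12 j{\left(m{\left(x{\left(0 \right)},-3 \right)},-13 \right)} = - 12 \left(- 4 \left(6 - \frac{4}{3} - 3\right) - -52\right) = - 12 \left(- 4 \left(6 + \left(- \frac{4}{3} + 0\right) - 3\right) + 52\right) = - 12 \left(- 4 \left(6 - \frac{4}{3} - 3\right) + 52\right) = - 12 \left(\left(-4\right) \frac{5}{3} + 52\right) = - 12 \left(- \frac{20}{3} + 52\right) = \left(-12\right) \frac{136}{3} = -544$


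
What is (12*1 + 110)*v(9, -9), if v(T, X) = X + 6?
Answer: -366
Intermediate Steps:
v(T, X) = 6 + X
(12*1 + 110)*v(9, -9) = (12*1 + 110)*(6 - 9) = (12 + 110)*(-3) = 122*(-3) = -366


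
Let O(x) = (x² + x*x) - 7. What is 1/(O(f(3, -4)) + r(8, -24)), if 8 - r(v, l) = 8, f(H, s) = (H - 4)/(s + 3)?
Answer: -⅕ ≈ -0.20000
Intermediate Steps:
f(H, s) = (-4 + H)/(3 + s)
r(v, l) = 0 (r(v, l) = 8 - 1*8 = 8 - 8 = 0)
O(x) = -7 + 2*x² (O(x) = (x² + x²) - 7 = 2*x² - 7 = -7 + 2*x²)
1/(O(f(3, -4)) + r(8, -24)) = 1/((-7 + 2*((-4 + 3)/(3 - 4))²) + 0) = 1/((-7 + 2*(-1/(-1))²) + 0) = 1/((-7 + 2*(-1*(-1))²) + 0) = 1/((-7 + 2*1²) + 0) = 1/((-7 + 2*1) + 0) = 1/((-7 + 2) + 0) = 1/(-5 + 0) = 1/(-5) = -⅕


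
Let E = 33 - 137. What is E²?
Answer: 10816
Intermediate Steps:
E = -104
E² = (-104)² = 10816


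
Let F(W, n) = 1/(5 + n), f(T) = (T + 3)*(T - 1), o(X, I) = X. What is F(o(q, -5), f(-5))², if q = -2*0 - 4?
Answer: 1/289 ≈ 0.0034602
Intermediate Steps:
q = -4 (q = 0 - 4 = -4)
f(T) = (-1 + T)*(3 + T) (f(T) = (3 + T)*(-1 + T) = (-1 + T)*(3 + T))
F(o(q, -5), f(-5))² = (1/(5 + (-3 + (-5)² + 2*(-5))))² = (1/(5 + (-3 + 25 - 10)))² = (1/(5 + 12))² = (1/17)² = 1/289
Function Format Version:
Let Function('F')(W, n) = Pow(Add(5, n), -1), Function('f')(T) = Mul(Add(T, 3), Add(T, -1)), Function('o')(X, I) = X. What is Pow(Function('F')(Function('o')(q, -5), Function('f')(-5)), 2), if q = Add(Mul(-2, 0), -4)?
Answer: Rational(1, 289) ≈ 0.0034602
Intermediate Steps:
q = -4 (q = Add(0, -4) = -4)
Function('f')(T) = Mul(Add(-1, T), Add(3, T)) (Function('f')(T) = Mul(Add(3, T), Add(-1, T)) = Mul(Add(-1, T), Add(3, T)))
Pow(Function('F')(Function('o')(q, -5), Function('f')(-5)), 2) = Pow(Pow(Add(5, Add(-3, Pow(-5, 2), Mul(2, -5))), -1), 2) = Pow(Pow(Add(5, Add(-3, 25, -10)), -1), 2) = Pow(Pow(Add(5, 12), -1), 2) = Pow(Pow(17, -1), 2) = Pow(Rational(1, 17), 2) = Rational(1, 289)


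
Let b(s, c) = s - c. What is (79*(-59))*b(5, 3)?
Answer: -9322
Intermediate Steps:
(79*(-59))*b(5, 3) = (79*(-59))*(5 - 1*3) = -4661*(5 - 3) = -4661*2 = -9322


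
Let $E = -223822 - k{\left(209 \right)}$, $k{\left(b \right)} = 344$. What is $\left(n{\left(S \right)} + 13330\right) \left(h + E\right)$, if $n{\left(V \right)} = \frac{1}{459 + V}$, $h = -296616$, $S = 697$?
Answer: $- \frac{4012490167071}{578} \approx -6.942 \cdot 10^{9}$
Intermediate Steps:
$E = -224166$ ($E = -223822 - 344 = -224166$)
$\left(n{\left(S \right)} + 13330\right) \left(h + E\right) = \left(\frac{1}{459 + 697} + 13330\right) \left(-296616 - 224166\right) = \left(\frac{1}{1156} + 13330\right) \left(-520782\right) = \frac{15409481}{1156} \left(-520782\right) = - \frac{4012490167071}{578}$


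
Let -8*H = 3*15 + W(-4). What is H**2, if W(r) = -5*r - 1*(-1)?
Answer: 1089/16 ≈ 68.063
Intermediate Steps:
W(r) = 1 - 5*r (W(r) = -5*r + 1 = 1 - 5*r)
H = -33/4 (H = -(3*15 + (1 - 5*(-4)))/8 = -(45 + (1 + 20))/8 = -(45 + 21)/8 = -1/8*66 = -33/4 ≈ -8.2500)
H**2 = (-33/4)**2 = 1089/16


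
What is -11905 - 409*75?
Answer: -42580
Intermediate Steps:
-11905 - 409*75 = -11905 - 30675 = -42580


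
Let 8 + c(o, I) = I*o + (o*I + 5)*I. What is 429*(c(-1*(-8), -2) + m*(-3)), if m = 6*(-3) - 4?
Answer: 27456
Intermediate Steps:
c(o, I) = -8 + I*o + I*(5 + I*o) (c(o, I) = -8 + (I*o + (o*I + 5)*I) = -8 + (I*o + (I*o + 5)*I) = -8 + (I*o + (5 + I*o)*I) = -8 + (I*o + I*(5 + I*o)) = -8 + I*o + I*(5 + I*o))
m = -22 (m = -18 - 4 = -22)
429*(c(-1*(-8), -2) + m*(-3)) = 429*((-8 + 5*(-2) - (-2)*(-8) - 1*(-8)*(-2)**2) - 22*(-3)) = 429*((-8 - 10 - 2*8 + 8*4) + 66) = 429*((-8 - 10 - 16 + 32) + 66) = 429*(-2 + 66) = 429*64 = 27456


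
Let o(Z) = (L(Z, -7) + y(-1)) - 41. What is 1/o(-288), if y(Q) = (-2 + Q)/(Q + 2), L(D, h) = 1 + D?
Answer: -1/331 ≈ -0.0030211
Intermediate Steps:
y(Q) = (-2 + Q)/(2 + Q)
o(Z) = -43 + Z (o(Z) = ((1 + Z) + (-2 - 1)/(2 - 1)) - 41 = ((1 + Z) - 3/1) - 41 = ((1 + Z) + 1*(-3)) - 41 = ((1 + Z) - 3) - 41 = (-2 + Z) - 41 = -43 + Z)
1/o(-288) = 1/(-43 - 288) = 1/(-331) = -1/331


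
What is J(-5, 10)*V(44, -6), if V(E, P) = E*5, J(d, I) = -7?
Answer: -1540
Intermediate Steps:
V(E, P) = 5*E
J(-5, 10)*V(44, -6) = -35*44 = -7*220 = -1540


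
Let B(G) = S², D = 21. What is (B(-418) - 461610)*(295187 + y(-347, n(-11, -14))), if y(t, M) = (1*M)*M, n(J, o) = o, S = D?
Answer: -136221482727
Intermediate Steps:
S = 21
B(G) = 441 (B(G) = 21² = 441)
y(t, M) = M² (y(t, M) = M*M = M²)
(B(-418) - 461610)*(295187 + y(-347, n(-11, -14))) = (441 - 461610)*(295187 + (-14)²) = -461169*(295187 + 196) = -461169*295383 = -136221482727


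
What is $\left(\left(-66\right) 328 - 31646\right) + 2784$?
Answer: $-50510$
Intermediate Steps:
$\left(\left(-66\right) 328 - 31646\right) + 2784 = \left(-21648 - 31646\right) + 2784 = -53294 + 2784 = -50510$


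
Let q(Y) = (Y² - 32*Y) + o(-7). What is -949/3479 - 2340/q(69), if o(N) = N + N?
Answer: -10550371/8833181 ≈ -1.1944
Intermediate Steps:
o(N) = 2*N
q(Y) = -14 + Y² - 32*Y (q(Y) = (Y² - 32*Y) + 2*(-7) = (Y² - 32*Y) - 14 = -14 + Y² - 32*Y)
-949/3479 - 2340/q(69) = -949/3479 - 2340/(-14 + 69² - 32*69) = -949*1/3479 - 2340/(-14 + 4761 - 2208) = -949/3479 - 2340/2539 = -10550371/8833181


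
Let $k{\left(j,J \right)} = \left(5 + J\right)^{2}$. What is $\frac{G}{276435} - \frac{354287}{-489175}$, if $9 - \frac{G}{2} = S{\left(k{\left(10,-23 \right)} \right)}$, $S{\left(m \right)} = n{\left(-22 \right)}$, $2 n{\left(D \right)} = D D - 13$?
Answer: $\frac{6514382038}{9015006075} \approx 0.72262$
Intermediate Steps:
$n{\left(D \right)} = - \frac{13}{2} + \frac{D^{2}}{2}$ ($n{\left(D \right)} = \frac{D D - 13}{2} = \frac{D^{2} - 13}{2} = \frac{-13 + D^{2}}{2} = - \frac{13}{2} + \frac{D^{2}}{2}$)
$S{\left(m \right)} = \frac{471}{2}$ ($S{\left(m \right)} = - \frac{13}{2} + \frac{\left(-22\right)^{2}}{2} = - \frac{13}{2} + \frac{1}{2} \cdot 484 = - \frac{13}{2} + 242 = \frac{471}{2}$)
$G = -453$ ($G = 18 - 471 = -453$)
$\frac{G}{276435} - \frac{354287}{-489175} = - \frac{453}{276435} - \frac{354287}{-489175} = \left(-453\right) \frac{1}{276435} - - \frac{354287}{489175} = - \frac{151}{92145} + \frac{354287}{489175} = \frac{6514382038}{9015006075}$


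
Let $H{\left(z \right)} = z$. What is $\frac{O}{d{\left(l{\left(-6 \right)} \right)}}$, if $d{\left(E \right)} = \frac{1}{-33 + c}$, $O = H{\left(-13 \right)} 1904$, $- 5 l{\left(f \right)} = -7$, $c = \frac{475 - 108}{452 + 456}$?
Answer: $\frac{183146236}{227} \approx 8.0681 \cdot 10^{5}$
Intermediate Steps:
$c = \frac{367}{908} \approx 0.40418$
$l{\left(f \right)} = \frac{7}{5}$ ($l{\left(f \right)} = \left(- \frac{1}{5}\right) \left(-7\right) = \frac{7}{5}$)
$O = -24752$ ($O = \left(-13\right) 1904 = -24752$)
$d{\left(E \right)} = - \frac{908}{29597}$ ($d{\left(E \right)} = \frac{1}{-33 + \frac{367}{908}} = \frac{1}{- \frac{29597}{908}} = - \frac{908}{29597}$)
$\frac{O}{d{\left(l{\left(-6 \right)} \right)}} = - \frac{24752}{- \frac{908}{29597}} = \left(-24752\right) \left(- \frac{29597}{908}\right) = \frac{183146236}{227}$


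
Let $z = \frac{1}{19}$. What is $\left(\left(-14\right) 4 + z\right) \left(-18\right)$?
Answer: $\frac{19134}{19} \approx 1007.1$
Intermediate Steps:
$z = \frac{1}{19} \approx 0.052632$
$\left(\left(-14\right) 4 + z\right) \left(-18\right) = \left(\left(-14\right) 4 + \frac{1}{19}\right) \left(-18\right) = \left(-56 + \frac{1}{19}\right) \left(-18\right) = \left(- \frac{1063}{19}\right) \left(-18\right) = \frac{19134}{19}$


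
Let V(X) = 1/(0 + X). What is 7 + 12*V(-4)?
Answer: 4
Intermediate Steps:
V(X) = 1/X
7 + 12*V(-4) = 7 + 12/(-4) = 7 + 12*(-1/4) = 7 - 3 = 4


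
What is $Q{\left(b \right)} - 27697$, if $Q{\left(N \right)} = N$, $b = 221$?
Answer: $-27476$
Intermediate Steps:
$Q{\left(b \right)} - 27697 = 221 - 27697 = -27476$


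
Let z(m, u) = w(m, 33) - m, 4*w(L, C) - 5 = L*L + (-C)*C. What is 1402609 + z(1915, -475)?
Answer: 9268917/4 ≈ 2.3172e+6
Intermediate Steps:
w(L, C) = 5/4 - C**2/4 + L**2/4 (w(L, C) = 5/4 + (L*L + (-C)*C)/4 = 5/4 + (L**2 - C**2)/4 = 5/4 + (-C**2/4 + L**2/4) = 5/4 - C**2/4 + L**2/4)
z(m, u) = -271 - m + m**2/4 (z(m, u) = (5/4 - 1/4*33**2 + m**2/4) - m = (5/4 - 1/4*1089 + m**2/4) - m = (5/4 - 1089/4 + m**2/4) - m = (-271 + m**2/4) - m = -271 - m + m**2/4)
1402609 + z(1915, -475) = 1402609 + (-271 - 1*1915 + (1/4)*1915**2) = 1402609 + (-271 - 1915 + (1/4)*3667225) = 1402609 + (-271 - 1915 + 3667225/4) = 1402609 + 3658481/4 = 9268917/4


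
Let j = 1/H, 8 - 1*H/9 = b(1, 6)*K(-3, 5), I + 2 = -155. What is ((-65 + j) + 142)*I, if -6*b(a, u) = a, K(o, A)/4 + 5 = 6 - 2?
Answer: -798031/66 ≈ -12091.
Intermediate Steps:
K(o, A) = -4 (K(o, A) = -20 + 4*(6 - 2) = -20 + 4*4 = -20 + 16 = -4)
b(a, u) = -a/6
I = -157 (I = -2 - 155 = -157)
H = 66 (H = 72 - 9*(-⅙*1)*(-4) = 72 - (-3)*(-4)/2 = 72 - 9*⅔ = 72 - 6 = 66)
j = 1/66 ≈ 0.015152
((-65 + j) + 142)*I = ((-65 + 1/66) + 142)*(-157) = (-4289/66 + 142)*(-157) = (5083/66)*(-157) = -798031/66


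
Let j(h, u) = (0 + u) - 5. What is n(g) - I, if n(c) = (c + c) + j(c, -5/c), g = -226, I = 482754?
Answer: -109205681/226 ≈ -4.8321e+5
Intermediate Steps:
j(h, u) = -5 + u (j(h, u) = u - 5 = -5 + u)
n(c) = -5 - 5/c + 2*c (n(c) = (c + c) + (-5 - 5/c) = 2*c + (-5 - 5/c) = -5 - 5/c + 2*c)
n(g) - I = (-5 - 5/(-226) + 2*(-226)) - 1*482754 = (-5 - 5*(-1/226) - 452) - 482754 = (-5 + 5/226 - 452) - 482754 = -103277/226 - 482754 = -109205681/226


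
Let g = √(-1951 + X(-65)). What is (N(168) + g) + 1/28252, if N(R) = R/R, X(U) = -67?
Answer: 28253/28252 + I*√2018 ≈ 1.0 + 44.922*I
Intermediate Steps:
N(R) = 1
g = I*√2018 (g = √(-1951 - 67) = √(-2018) = I*√2018 ≈ 44.922*I)
(N(168) + g) + 1/28252 = (1 + I*√2018) + 1/28252 = 28253/28252 + I*√2018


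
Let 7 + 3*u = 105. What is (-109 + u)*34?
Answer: -7786/3 ≈ -2595.3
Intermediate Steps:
u = 98/3 (u = -7/3 + (⅓)*105 = -7/3 + 35 = 98/3 ≈ 32.667)
(-109 + u)*34 = (-109 + 98/3)*34 = -229/3*34 = -7786/3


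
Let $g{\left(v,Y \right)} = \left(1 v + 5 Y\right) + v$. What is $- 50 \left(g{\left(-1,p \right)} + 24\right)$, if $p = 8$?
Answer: $-3100$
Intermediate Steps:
$g{\left(v,Y \right)} = 2 v + 5 Y$ ($g{\left(v,Y \right)} = \left(v + 5 Y\right) + v = 2 v + 5 Y$)
$- 50 \left(g{\left(-1,p \right)} + 24\right) = - 50 \left(\left(2 \left(-1\right) + 5 \cdot 8\right) + 24\right) = - 50 \left(\left(-2 + 40\right) + 24\right) = - 50 \left(38 + 24\right) = \left(-50\right) 62 = -3100$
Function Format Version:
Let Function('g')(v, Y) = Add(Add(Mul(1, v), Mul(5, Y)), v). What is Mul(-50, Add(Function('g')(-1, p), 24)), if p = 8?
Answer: -3100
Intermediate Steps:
Function('g')(v, Y) = Add(Mul(2, v), Mul(5, Y)) (Function('g')(v, Y) = Add(Add(v, Mul(5, Y)), v) = Add(Mul(2, v), Mul(5, Y)))
Mul(-50, Add(Function('g')(-1, p), 24)) = Mul(-50, Add(Add(Mul(2, -1), Mul(5, 8)), 24)) = Mul(-50, Add(Add(-2, 40), 24)) = Mul(-50, Add(38, 24)) = Mul(-50, 62) = -3100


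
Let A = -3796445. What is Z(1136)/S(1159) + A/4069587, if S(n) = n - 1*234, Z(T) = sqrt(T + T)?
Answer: -3796445/4069587 + 4*sqrt(142)/925 ≈ -0.88135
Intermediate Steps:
Z(T) = sqrt(2)*sqrt(T) (Z(T) = sqrt(2*T) = sqrt(2)*sqrt(T))
S(n) = -234 + n (S(n) = n - 234 = -234 + n)
Z(1136)/S(1159) + A/4069587 = (sqrt(2)*sqrt(1136))/(-234 + 1159) - 3796445/4069587 = (sqrt(2)*(4*sqrt(71)))/925 - 3796445*1/4069587 = (4*sqrt(142))*(1/925) - 3796445/4069587 = 4*sqrt(142)/925 - 3796445/4069587 = -3796445/4069587 + 4*sqrt(142)/925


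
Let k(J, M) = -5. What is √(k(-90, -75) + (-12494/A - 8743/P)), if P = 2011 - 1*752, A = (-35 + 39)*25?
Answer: I*√21697286214/12590 ≈ 11.7*I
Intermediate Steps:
A = 100 (A = 4*25 = 100)
P = 1259 (P = 2011 - 752 = 1259)
√(k(-90, -75) + (-12494/A - 8743/P)) = √(-5 + (-12494/100 - 8743/1259)) = √(-5 + (-12494*1/100 - 8743*1/1259)) = √(-5 + (-6247/50 - 8743/1259)) = √(-5 - 8302123/62950) = √(-8616873/62950) = I*√21697286214/12590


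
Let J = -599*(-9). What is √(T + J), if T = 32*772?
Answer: √30095 ≈ 173.48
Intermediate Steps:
T = 24704
J = 5391
√(T + J) = √(24704 + 5391) = √30095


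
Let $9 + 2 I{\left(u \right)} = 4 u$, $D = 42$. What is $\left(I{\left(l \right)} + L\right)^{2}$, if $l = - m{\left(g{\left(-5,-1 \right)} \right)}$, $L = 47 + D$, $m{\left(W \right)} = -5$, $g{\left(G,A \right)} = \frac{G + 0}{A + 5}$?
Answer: $\frac{35721}{4} \approx 8930.3$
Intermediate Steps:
$g{\left(G,A \right)} = \frac{G}{5 + A}$
$L = 89$ ($L = 47 + 42 = 89$)
$l = 5$ ($l = \left(-1\right) \left(-5\right) = 5$)
$I{\left(u \right)} = - \frac{9}{2} + 2 u$ ($I{\left(u \right)} = - \frac{9}{2} + \frac{4 u}{2} = - \frac{9}{2} + 2 u$)
$\left(I{\left(l \right)} + L\right)^{2} = \left(\left(- \frac{9}{2} + 2 \cdot 5\right) + 89\right)^{2} = \left(\left(- \frac{9}{2} + 10\right) + 89\right)^{2} = \left(\frac{11}{2} + 89\right)^{2} = \left(\frac{189}{2}\right)^{2} = \frac{35721}{4}$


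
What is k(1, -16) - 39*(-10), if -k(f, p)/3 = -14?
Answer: 432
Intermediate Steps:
k(f, p) = 42 (k(f, p) = -3*(-14) = 42)
k(1, -16) - 39*(-10) = 42 - 39*(-10) = 42 - 1*(-390) = 42 + 390 = 432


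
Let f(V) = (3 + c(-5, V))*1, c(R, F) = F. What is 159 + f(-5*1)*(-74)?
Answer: 307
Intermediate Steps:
f(V) = 3 + V (f(V) = (3 + V)*1 = 3 + V)
159 + f(-5*1)*(-74) = 159 + (3 - 5*1)*(-74) = 159 + (3 - 5)*(-74) = 159 - 2*(-74) = 159 + 148 = 307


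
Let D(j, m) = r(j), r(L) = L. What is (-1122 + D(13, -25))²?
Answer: 1229881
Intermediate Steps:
D(j, m) = j
(-1122 + D(13, -25))² = (-1122 + 13)² = (-1109)² = 1229881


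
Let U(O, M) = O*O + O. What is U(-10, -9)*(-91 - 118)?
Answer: -18810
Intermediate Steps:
U(O, M) = O + O**2 (U(O, M) = O**2 + O = O + O**2)
U(-10, -9)*(-91 - 118) = (-10*(1 - 10))*(-91 - 118) = -10*(-9)*(-209) = 90*(-209) = -18810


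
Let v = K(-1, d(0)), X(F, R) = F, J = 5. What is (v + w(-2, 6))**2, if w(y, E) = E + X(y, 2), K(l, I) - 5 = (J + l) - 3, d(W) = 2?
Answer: 100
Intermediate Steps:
K(l, I) = 7 + l (K(l, I) = 5 + ((5 + l) - 3) = 5 + (2 + l) = 7 + l)
w(y, E) = E + y
v = 6 (v = 7 - 1 = 6)
(v + w(-2, 6))**2 = (6 + (6 - 2))**2 = (6 + 4)**2 = 10**2 = 100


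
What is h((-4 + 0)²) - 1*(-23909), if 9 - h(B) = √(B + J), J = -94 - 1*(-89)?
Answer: 23918 - √11 ≈ 23915.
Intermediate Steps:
J = -5 (J = -94 + 89 = -5)
h(B) = 9 - √(-5 + B) (h(B) = 9 - √(B - 5) = 9 - √(-5 + B))
h((-4 + 0)²) - 1*(-23909) = (9 - √(-5 + (-4 + 0)²)) - 1*(-23909) = (9 - √(-5 + (-4)²)) + 23909 = (9 - √(-5 + 16)) + 23909 = (9 - √11) + 23909 = 23918 - √11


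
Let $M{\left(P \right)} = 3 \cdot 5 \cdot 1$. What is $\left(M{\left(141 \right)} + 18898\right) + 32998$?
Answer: $51911$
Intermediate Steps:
$M{\left(P \right)} = 15$ ($M{\left(P \right)} = 15 \cdot 1 = 15$)
$\left(M{\left(141 \right)} + 18898\right) + 32998 = \left(15 + 18898\right) + 32998 = 18913 + 32998 = 51911$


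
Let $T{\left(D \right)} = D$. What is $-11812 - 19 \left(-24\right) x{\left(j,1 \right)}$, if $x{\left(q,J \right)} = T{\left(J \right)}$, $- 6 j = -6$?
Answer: $-11356$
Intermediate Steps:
$j = 1$ ($j = \left(- \frac{1}{6}\right) \left(-6\right) = 1$)
$x{\left(q,J \right)} = J$
$-11812 - 19 \left(-24\right) x{\left(j,1 \right)} = -11812 - 19 \left(-24\right) 1 = -11812 - \left(-456\right) 1 = -11812 - -456 = -11812 + 456 = -11356$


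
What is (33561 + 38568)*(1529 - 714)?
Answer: 58785135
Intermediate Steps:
(33561 + 38568)*(1529 - 714) = 72129*815 = 58785135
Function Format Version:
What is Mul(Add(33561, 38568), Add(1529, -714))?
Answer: 58785135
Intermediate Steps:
Mul(Add(33561, 38568), Add(1529, -714)) = Mul(72129, 815) = 58785135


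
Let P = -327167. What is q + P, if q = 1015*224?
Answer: -99807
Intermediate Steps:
q = 227360
q + P = 227360 - 327167 = -99807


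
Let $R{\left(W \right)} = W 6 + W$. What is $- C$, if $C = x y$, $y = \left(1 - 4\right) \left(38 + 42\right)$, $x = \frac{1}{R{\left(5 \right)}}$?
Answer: $\frac{48}{7} \approx 6.8571$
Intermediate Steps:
$R{\left(W \right)} = 7 W$ ($R{\left(W \right)} = 6 W + W = 7 W$)
$x = \frac{1}{35}$ ($x = \frac{1}{7 \cdot 5} = \frac{1}{35} \approx 0.028571$)
$y = -240$ ($y = \left(-3\right) 80 = -240$)
$C = - \frac{48}{7}$ ($C = \frac{1}{35} \left(-240\right) = - \frac{48}{7} \approx -6.8571$)
$- C = \left(-1\right) \left(- \frac{48}{7}\right) = \frac{48}{7}$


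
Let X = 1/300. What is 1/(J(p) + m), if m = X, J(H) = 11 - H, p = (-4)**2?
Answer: -300/1499 ≈ -0.20013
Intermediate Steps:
p = 16
X = 1/300 ≈ 0.0033333
m = 1/300 ≈ 0.0033333
1/(J(p) + m) = 1/((11 - 1*16) + 1/300) = 1/((11 - 16) + 1/300) = 1/(-5 + 1/300) = 1/(-1499/300) = -300/1499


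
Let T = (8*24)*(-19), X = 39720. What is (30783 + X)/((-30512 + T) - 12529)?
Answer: -23501/15563 ≈ -1.5101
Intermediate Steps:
T = -3648 (T = 192*(-19) = -3648)
(30783 + X)/((-30512 + T) - 12529) = (30783 + 39720)/((-30512 - 3648) - 12529) = 70503/(-34160 - 12529) = 70503/(-46689) = 70503*(-1/46689) = -23501/15563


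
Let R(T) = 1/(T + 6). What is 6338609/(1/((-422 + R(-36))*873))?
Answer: -23353660407759/10 ≈ -2.3354e+12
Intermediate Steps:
R(T) = 1/(6 + T)
6338609/(1/((-422 + R(-36))*873)) = 6338609/(1/((-422 + 1/(6 - 36))*873)) = 6338609/(1/((-422 + 1/(-30))*873)) = 6338609/(1/((-422 - 1/30)*873)) = 6338609/(1/(-12661/30*873)) = 6338609/(1/(-3684351/10)) = 6338609/(-10/3684351) = 6338609*(-3684351/10) = -23353660407759/10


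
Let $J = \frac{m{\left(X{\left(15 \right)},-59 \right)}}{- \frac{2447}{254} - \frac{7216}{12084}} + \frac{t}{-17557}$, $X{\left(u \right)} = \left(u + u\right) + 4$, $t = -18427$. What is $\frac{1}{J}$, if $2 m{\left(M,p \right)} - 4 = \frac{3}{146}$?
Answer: $\frac{20123623383166}{17166750604573} \approx 1.1722$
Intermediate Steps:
$X{\left(u \right)} = 4 + 2 u$ ($X{\left(u \right)} = 2 u + 4 = 4 + 2 u$)
$m{\left(M,p \right)} = \frac{587}{292}$ ($m{\left(M,p \right)} = 2 + \frac{3 \cdot \frac{1}{146}}{2} = 2 + \frac{1}{2} \cdot \frac{3}{146} = 2 + \frac{3}{292} = \frac{587}{292}$)
$J = \frac{17166750604573}{20123623383166}$ ($J = \frac{587}{292 \left(- \frac{2447}{254} - \frac{7216}{12084}\right)} - \frac{18427}{-17557} = \frac{587}{292 \left(\left(-2447\right) \frac{1}{254} - \frac{1804}{3021}\right)} - - \frac{18427}{17557} = \frac{587}{292 \left(- \frac{2447}{254} - \frac{1804}{3021}\right)} + \frac{18427}{17557} = \frac{587}{292 \left(- \frac{7850603}{767334}\right)} + \frac{18427}{17557} = \frac{587}{292} \left(- \frac{767334}{7850603}\right) + \frac{18427}{17557} = - \frac{225212529}{1146188038} + \frac{18427}{17557} = \frac{17166750604573}{20123623383166} \approx 0.85306$)
$\frac{1}{J} = \frac{1}{\frac{17166750604573}{20123623383166}} = \frac{20123623383166}{17166750604573}$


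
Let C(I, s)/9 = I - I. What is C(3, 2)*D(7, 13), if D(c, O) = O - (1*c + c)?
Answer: 0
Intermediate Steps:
D(c, O) = O - 2*c (D(c, O) = O - (c + c) = O - 2*c)
C(I, s) = 0 (C(I, s) = 9*(I - I) = 9*0 = 0)
C(3, 2)*D(7, 13) = 0*(13 - 2*7) = 0*(13 - 14) = 0*(-1) = 0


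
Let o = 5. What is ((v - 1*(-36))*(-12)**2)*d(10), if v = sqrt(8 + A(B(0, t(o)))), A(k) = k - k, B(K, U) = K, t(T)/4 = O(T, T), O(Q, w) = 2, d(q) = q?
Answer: 51840 + 2880*sqrt(2) ≈ 55913.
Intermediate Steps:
t(T) = 8 (t(T) = 4*2 = 8)
A(k) = 0
v = 2*sqrt(2) (v = sqrt(8 + 0) = sqrt(8) = 2*sqrt(2) ≈ 2.8284)
((v - 1*(-36))*(-12)**2)*d(10) = ((2*sqrt(2) - 1*(-36))*(-12)**2)*10 = ((2*sqrt(2) + 36)*144)*10 = ((36 + 2*sqrt(2))*144)*10 = (5184 + 288*sqrt(2))*10 = 51840 + 2880*sqrt(2)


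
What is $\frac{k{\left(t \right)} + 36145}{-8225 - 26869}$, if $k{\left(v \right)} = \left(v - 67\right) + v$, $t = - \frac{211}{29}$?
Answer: $- \frac{522920}{508863} \approx -1.0276$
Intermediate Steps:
$t = - \frac{211}{29}$ ($t = \left(-211\right) \frac{1}{29} = - \frac{211}{29} \approx -7.2759$)
$k{\left(v \right)} = -67 + 2 v$ ($k{\left(v \right)} = \left(-67 + v\right) + v = -67 + 2 v$)
$\frac{k{\left(t \right)} + 36145}{-8225 - 26869} = \frac{\left(-67 + 2 \left(- \frac{211}{29}\right)\right) + 36145}{-8225 - 26869} = \frac{\left(-67 - \frac{422}{29}\right) + 36145}{-35094} = \left(- \frac{2365}{29} + 36145\right) \left(- \frac{1}{35094}\right) = \frac{1045840}{29} \left(- \frac{1}{35094}\right) = - \frac{522920}{508863}$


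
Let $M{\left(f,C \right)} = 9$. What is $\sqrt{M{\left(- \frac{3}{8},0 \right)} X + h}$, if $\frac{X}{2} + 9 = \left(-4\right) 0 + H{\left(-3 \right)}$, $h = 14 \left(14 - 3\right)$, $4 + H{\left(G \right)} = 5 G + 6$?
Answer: $11 i \sqrt{2} \approx 15.556 i$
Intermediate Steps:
$H{\left(G \right)} = 2 + 5 G$ ($H{\left(G \right)} = -4 + \left(5 G + 6\right) = -4 + \left(6 + 5 G\right) = 2 + 5 G$)
$h = 154$ ($h = 14 \cdot 11 = 154$)
$X = -44$ ($X = -18 + 2 \left(\left(-4\right) 0 + \left(2 + 5 \left(-3\right)\right)\right) = -18 + 2 \left(0 + \left(2 - 15\right)\right) = -18 + 2 \left(0 - 13\right) = -18 + 2 \left(-13\right) = -18 - 26 = -44$)
$\sqrt{M{\left(- \frac{3}{8},0 \right)} X + h} = \sqrt{9 \left(-44\right) + 154} = \sqrt{-396 + 154} = \sqrt{-242} = 11 i \sqrt{2}$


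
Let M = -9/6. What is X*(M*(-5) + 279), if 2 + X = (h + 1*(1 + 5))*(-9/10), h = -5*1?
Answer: -16617/20 ≈ -830.85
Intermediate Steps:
h = -5
M = -3/2 (M = -9*⅙ = -3/2 ≈ -1.5000)
X = -29/10 (X = -2 + (-5 + 1*(1 + 5))*(-9/10) = -2 + (-5 + 1*6)*(-9*⅒) = -2 + (-5 + 6)*(-9/10) = -2 + 1*(-9/10) = -2 - 9/10 = -29/10 ≈ -2.9000)
X*(M*(-5) + 279) = -29*(-3/2*(-5) + 279)/10 = -29*(15/2 + 279)/10 = -29/10*573/2 = -16617/20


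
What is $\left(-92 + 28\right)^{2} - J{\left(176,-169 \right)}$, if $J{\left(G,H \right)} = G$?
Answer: $3920$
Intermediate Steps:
$\left(-92 + 28\right)^{2} - J{\left(176,-169 \right)} = \left(-92 + 28\right)^{2} - 176 = \left(-64\right)^{2} - 176 = 4096 - 176 = 3920$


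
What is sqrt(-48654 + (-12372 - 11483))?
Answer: I*sqrt(72509) ≈ 269.27*I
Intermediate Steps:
sqrt(-48654 + (-12372 - 11483)) = sqrt(-48654 - 23855) = sqrt(-72509) = I*sqrt(72509)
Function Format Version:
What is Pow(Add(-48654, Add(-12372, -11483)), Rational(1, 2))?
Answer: Mul(I, Pow(72509, Rational(1, 2))) ≈ Mul(269.27, I)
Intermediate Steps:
Pow(Add(-48654, Add(-12372, -11483)), Rational(1, 2)) = Pow(Add(-48654, -23855), Rational(1, 2)) = Pow(-72509, Rational(1, 2)) = Mul(I, Pow(72509, Rational(1, 2)))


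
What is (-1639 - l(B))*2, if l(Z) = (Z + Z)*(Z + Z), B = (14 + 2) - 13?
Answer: -3350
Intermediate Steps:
B = 3 (B = 16 - 13 = 3)
l(Z) = 4*Z**2 (l(Z) = (2*Z)*(2*Z) = 4*Z**2)
(-1639 - l(B))*2 = (-1639 - 4*3**2)*2 = (-1639 - 4*9)*2 = (-1639 - 1*36)*2 = (-1639 - 36)*2 = -1675*2 = -3350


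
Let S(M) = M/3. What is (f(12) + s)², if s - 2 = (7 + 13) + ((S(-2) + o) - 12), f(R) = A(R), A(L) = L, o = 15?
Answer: 11881/9 ≈ 1320.1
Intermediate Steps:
S(M) = M/3 (S(M) = M*(⅓) = M/3)
f(R) = R
s = 73/3 (s = 2 + ((7 + 13) + (((⅓)*(-2) + 15) - 12)) = 2 + (20 + ((-⅔ + 15) - 12)) = 2 + (20 + (43/3 - 12)) = 2 + (20 + 7/3) = 2 + 67/3 = 73/3 ≈ 24.333)
(f(12) + s)² = (12 + 73/3)² = (109/3)² = 11881/9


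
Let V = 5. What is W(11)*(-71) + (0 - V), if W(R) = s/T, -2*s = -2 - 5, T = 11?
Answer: -607/22 ≈ -27.591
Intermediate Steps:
s = 7/2 (s = -(-2 - 5)/2 = -1/2*(-7) = 7/2 ≈ 3.5000)
W(R) = 7/22 (W(R) = (7/2)/11 = (7/2)*(1/11) = 7/22)
W(11)*(-71) + (0 - V) = (7/22)*(-71) + (0 - 1*5) = -497/22 + (0 - 5) = -497/22 - 5 = -607/22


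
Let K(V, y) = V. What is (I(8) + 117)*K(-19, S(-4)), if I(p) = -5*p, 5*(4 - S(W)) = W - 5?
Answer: -1463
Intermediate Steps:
S(W) = 5 - W/5 (S(W) = 4 - (W - 5)/5 = 4 - (-5 + W)/5 = 4 + (1 - W/5) = 5 - W/5)
(I(8) + 117)*K(-19, S(-4)) = (-5*8 + 117)*(-19) = (-40 + 117)*(-19) = 77*(-19) = -1463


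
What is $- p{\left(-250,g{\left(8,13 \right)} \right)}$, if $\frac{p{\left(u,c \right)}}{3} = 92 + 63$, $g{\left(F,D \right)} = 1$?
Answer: $-465$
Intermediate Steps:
$p{\left(u,c \right)} = 465$ ($p{\left(u,c \right)} = 3 \left(92 + 63\right) = 3 \cdot 155 = 465$)
$- p{\left(-250,g{\left(8,13 \right)} \right)} = \left(-1\right) 465 = -465$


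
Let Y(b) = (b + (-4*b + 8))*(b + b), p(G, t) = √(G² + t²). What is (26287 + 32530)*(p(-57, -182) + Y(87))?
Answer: -2589241974 + 58817*√36373 ≈ -2.5780e+9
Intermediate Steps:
Y(b) = 2*b*(8 - 3*b) (Y(b) = (b + (8 - 4*b))*(2*b) = (8 - 3*b)*(2*b) = 2*b*(8 - 3*b))
(26287 + 32530)*(p(-57, -182) + Y(87)) = (26287 + 32530)*(√((-57)² + (-182)²) + 2*87*(8 - 3*87)) = 58817*(√(3249 + 33124) + 2*87*(8 - 261)) = 58817*(√36373 + 2*87*(-253)) = 58817*(√36373 - 44022) = 58817*(-44022 + √36373) = -2589241974 + 58817*√36373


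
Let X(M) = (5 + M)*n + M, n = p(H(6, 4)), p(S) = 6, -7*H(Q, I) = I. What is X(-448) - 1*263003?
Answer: -266109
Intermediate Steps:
H(Q, I) = -I/7
n = 6
X(M) = 30 + 7*M (X(M) = (5 + M)*6 + M = (30 + 6*M) + M = 30 + 7*M)
X(-448) - 1*263003 = (30 + 7*(-448)) - 1*263003 = (30 - 3136) - 263003 = -3106 - 263003 = -266109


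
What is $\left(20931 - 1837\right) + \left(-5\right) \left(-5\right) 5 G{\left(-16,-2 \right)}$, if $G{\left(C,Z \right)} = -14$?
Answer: $17344$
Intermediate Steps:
$\left(20931 - 1837\right) + \left(-5\right) \left(-5\right) 5 G{\left(-16,-2 \right)} = \left(20931 - 1837\right) + \left(-5\right) \left(-5\right) 5 \left(-14\right) = 19094 + 25 \cdot 5 \left(-14\right) = 19094 + 125 \left(-14\right) = 19094 - 1750 = 17344$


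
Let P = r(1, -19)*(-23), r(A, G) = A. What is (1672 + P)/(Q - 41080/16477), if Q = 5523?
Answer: 27170573/90961391 ≈ 0.29870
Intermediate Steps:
P = -23 (P = 1*(-23) = -23)
(1672 + P)/(Q - 41080/16477) = (1672 - 23)/(5523 - 41080/16477) = 1649/(5523 - 41080*1/16477) = 1649/(5523 - 41080/16477) = 1649/(90961391/16477) = 1649*(16477/90961391) = 27170573/90961391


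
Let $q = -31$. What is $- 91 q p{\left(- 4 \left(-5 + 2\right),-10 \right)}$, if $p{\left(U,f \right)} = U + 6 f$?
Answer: $-135408$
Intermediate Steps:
$- 91 q p{\left(- 4 \left(-5 + 2\right),-10 \right)} = \left(-91\right) \left(-31\right) \left(- 4 \left(-5 + 2\right) + 6 \left(-10\right)\right) = 2821 \left(\left(-4\right) \left(-3\right) - 60\right) = 2821 \left(12 - 60\right) = 2821 \left(-48\right) = -135408$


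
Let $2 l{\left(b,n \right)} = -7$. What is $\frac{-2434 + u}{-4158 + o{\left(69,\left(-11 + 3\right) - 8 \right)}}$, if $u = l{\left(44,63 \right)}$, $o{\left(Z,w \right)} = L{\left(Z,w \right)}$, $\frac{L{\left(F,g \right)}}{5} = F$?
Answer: $\frac{1625}{2542} \approx 0.63926$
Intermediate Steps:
$L{\left(F,g \right)} = 5 F$
$l{\left(b,n \right)} = - \frac{7}{2}$ ($l{\left(b,n \right)} = \frac{1}{2} \left(-7\right) = - \frac{7}{2}$)
$o{\left(Z,w \right)} = 5 Z$
$u = - \frac{7}{2} \approx -3.5$
$\frac{-2434 + u}{-4158 + o{\left(69,\left(-11 + 3\right) - 8 \right)}} = \frac{-2434 - \frac{7}{2}}{-4158 + 5 \cdot 69} = - \frac{4875}{2 \left(-4158 + 345\right)} = - \frac{4875}{2 \left(-3813\right)} = \left(- \frac{4875}{2}\right) \left(- \frac{1}{3813}\right) = \frac{1625}{2542}$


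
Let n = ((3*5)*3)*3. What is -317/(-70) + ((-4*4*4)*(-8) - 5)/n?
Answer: 5219/630 ≈ 8.2841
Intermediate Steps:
n = 135 (n = (15*3)*3 = 45*3 = 135)
-317/(-70) + ((-4*4*4)*(-8) - 5)/n = -317/(-70) + ((-4*4*4)*(-8) - 5)/135 = -317*(-1/70) + (-16*4*(-8) - 5)*(1/135) = 317/70 + (-64*(-8) - 5)*(1/135) = 317/70 + (512 - 5)*(1/135) = 317/70 + 507*(1/135) = 317/70 + 169/45 = 5219/630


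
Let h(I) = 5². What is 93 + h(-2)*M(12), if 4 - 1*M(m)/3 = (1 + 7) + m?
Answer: -1107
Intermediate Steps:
h(I) = 25
M(m) = -12 - 3*m (M(m) = 12 - 3*((1 + 7) + m) = 12 - 3*(8 + m) = 12 + (-24 - 3*m) = -12 - 3*m)
93 + h(-2)*M(12) = 93 + 25*(-12 - 3*12) = 93 + 25*(-12 - 36) = 93 + 25*(-48) = 93 - 1200 = -1107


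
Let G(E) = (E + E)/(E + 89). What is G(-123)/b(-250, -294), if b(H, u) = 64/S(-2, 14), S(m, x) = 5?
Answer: 615/1088 ≈ 0.56526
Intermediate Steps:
G(E) = 2*E/(89 + E) (G(E) = (2*E)/(89 + E) = 2*E/(89 + E))
b(H, u) = 64/5
G(-123)/b(-250, -294) = (2*(-123)/(89 - 123))/(64/5) = (2*(-123)/(-34))*(5/64) = (2*(-123)*(-1/34))*(5/64) = (123/17)*(5/64) = 615/1088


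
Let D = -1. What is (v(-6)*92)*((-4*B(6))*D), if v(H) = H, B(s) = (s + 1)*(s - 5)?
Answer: -15456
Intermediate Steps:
B(s) = (1 + s)*(-5 + s)
(v(-6)*92)*((-4*B(6))*D) = (-6*92)*(-4*(-5 + 6² - 4*6)*(-1)) = -552*(-4*(-5 + 36 - 24))*(-1) = -552*(-4*7)*(-1) = -(-15456)*(-1) = -552*28 = -15456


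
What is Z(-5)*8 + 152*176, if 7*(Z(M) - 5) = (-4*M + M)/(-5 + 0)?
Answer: 187520/7 ≈ 26789.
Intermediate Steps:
Z(M) = 5 + 3*M/35 (Z(M) = 5 + ((-4*M + M)/(-5 + 0))/7 = 5 + (-3*M/(-5))/7 = 5 + (-3*M*(-⅕))/7 = 5 + (3*M/5)/7 = 5 + 3*M/35)
Z(-5)*8 + 152*176 = (5 + (3/35)*(-5))*8 + 152*176 = (5 - 3/7)*8 + 26752 = (32/7)*8 + 26752 = 256/7 + 26752 = 187520/7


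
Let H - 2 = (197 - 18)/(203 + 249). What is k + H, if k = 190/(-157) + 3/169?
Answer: 14434411/11992916 ≈ 1.2036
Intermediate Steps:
H = 1083/452 (H = 2 + (197 - 18)/(203 + 249) = 2 + 179/452 = 1083/452 ≈ 2.3960)
k = -31639/26533 (k = 190*(-1/157) + 3*(1/169) = -190/157 + 3/169 = -31639/26533 ≈ -1.1924)
k + H = -31639/26533 + 1083/452 = 14434411/11992916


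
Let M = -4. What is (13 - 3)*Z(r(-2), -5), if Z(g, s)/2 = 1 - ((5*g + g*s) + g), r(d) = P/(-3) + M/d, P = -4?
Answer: -140/3 ≈ -46.667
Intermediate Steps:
r(d) = 4/3 - 4/d (r(d) = -4/(-3) - 4/d = -4*(-⅓) - 4/d = 4/3 - 4/d)
Z(g, s) = 2 - 12*g - 2*g*s (Z(g, s) = 2*(1 - ((5*g + g*s) + g)) = 2*(1 - (6*g + g*s)) = 2*(1 + (-6*g - g*s)) = 2*(1 - 6*g - g*s) = 2 - 12*g - 2*g*s)
(13 - 3)*Z(r(-2), -5) = (13 - 3)*(2 - 12*(4/3 - 4/(-2)) - 2*(4/3 - 4/(-2))*(-5)) = 10*(2 - 12*(4/3 - 4*(-½)) - 2*(4/3 - 4*(-½))*(-5)) = 10*(2 - 12*(4/3 + 2) - 2*(4/3 + 2)*(-5)) = 10*(2 - 12*10/3 - 2*10/3*(-5)) = 10*(2 - 40 + 100/3) = 10*(-14/3) = -140/3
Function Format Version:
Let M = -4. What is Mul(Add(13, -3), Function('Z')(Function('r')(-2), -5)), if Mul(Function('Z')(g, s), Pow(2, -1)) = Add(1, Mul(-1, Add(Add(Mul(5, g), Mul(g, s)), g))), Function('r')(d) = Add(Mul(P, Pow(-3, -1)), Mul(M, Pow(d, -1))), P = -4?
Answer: Rational(-140, 3) ≈ -46.667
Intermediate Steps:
Function('r')(d) = Add(Rational(4, 3), Mul(-4, Pow(d, -1))) (Function('r')(d) = Add(Mul(-4, Pow(-3, -1)), Mul(-4, Pow(d, -1))) = Add(Mul(-4, Rational(-1, 3)), Mul(-4, Pow(d, -1))) = Add(Rational(4, 3), Mul(-4, Pow(d, -1))))
Function('Z')(g, s) = Add(2, Mul(-12, g), Mul(-2, g, s)) (Function('Z')(g, s) = Mul(2, Add(1, Mul(-1, Add(Add(Mul(5, g), Mul(g, s)), g)))) = Mul(2, Add(1, Mul(-1, Add(Mul(6, g), Mul(g, s))))) = Mul(2, Add(1, Add(Mul(-6, g), Mul(-1, g, s)))) = Mul(2, Add(1, Mul(-6, g), Mul(-1, g, s))) = Add(2, Mul(-12, g), Mul(-2, g, s)))
Mul(Add(13, -3), Function('Z')(Function('r')(-2), -5)) = Mul(Add(13, -3), Add(2, Mul(-12, Add(Rational(4, 3), Mul(-4, Pow(-2, -1)))), Mul(-2, Add(Rational(4, 3), Mul(-4, Pow(-2, -1))), -5))) = Mul(10, Add(2, Mul(-12, Add(Rational(4, 3), Mul(-4, Rational(-1, 2)))), Mul(-2, Add(Rational(4, 3), Mul(-4, Rational(-1, 2))), -5))) = Mul(10, Add(2, Mul(-12, Add(Rational(4, 3), 2)), Mul(-2, Add(Rational(4, 3), 2), -5))) = Mul(10, Add(2, Mul(-12, Rational(10, 3)), Mul(-2, Rational(10, 3), -5))) = Mul(10, Add(2, -40, Rational(100, 3))) = Mul(10, Rational(-14, 3)) = Rational(-140, 3)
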